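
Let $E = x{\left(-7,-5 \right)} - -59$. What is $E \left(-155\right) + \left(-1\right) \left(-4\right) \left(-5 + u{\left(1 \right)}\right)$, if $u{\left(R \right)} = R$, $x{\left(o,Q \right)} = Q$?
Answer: $-8386$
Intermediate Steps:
$E = 54$ ($E = -5 - -59 = -5 + 59 = 54$)
$E \left(-155\right) + \left(-1\right) \left(-4\right) \left(-5 + u{\left(1 \right)}\right) = 54 \left(-155\right) + \left(-1\right) \left(-4\right) \left(-5 + 1\right) = -8370 + 4 \left(-4\right) = -8370 - 16 = -8386$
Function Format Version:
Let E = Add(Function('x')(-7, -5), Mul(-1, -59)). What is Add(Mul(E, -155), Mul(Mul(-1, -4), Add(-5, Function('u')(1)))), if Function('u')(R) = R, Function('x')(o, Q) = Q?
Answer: -8386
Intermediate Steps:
E = 54 (E = Add(-5, Mul(-1, -59)) = Add(-5, 59) = 54)
Add(Mul(E, -155), Mul(Mul(-1, -4), Add(-5, Function('u')(1)))) = Add(Mul(54, -155), Mul(Mul(-1, -4), Add(-5, 1))) = Add(-8370, Mul(4, -4)) = Add(-8370, -16) = -8386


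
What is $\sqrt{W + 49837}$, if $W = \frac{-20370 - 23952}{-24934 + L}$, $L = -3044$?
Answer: $\frac{\sqrt{1083668693834}}{4663} \approx 223.25$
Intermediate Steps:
$W = \frac{7387}{4663}$ ($W = \frac{-20370 - 23952}{-24934 - 3044} = - \frac{44322}{-27978} = \left(-44322\right) \left(- \frac{1}{27978}\right) = \frac{7387}{4663} \approx 1.5842$)
$\sqrt{W + 49837} = \sqrt{\frac{7387}{4663} + 49837} = \sqrt{\frac{232397318}{4663}} = \frac{\sqrt{1083668693834}}{4663}$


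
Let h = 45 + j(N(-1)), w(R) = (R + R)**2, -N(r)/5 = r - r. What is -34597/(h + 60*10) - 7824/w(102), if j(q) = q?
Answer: -3344526/62135 ≈ -53.827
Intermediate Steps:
N(r) = 0 (N(r) = -5*(r - r) = -5*0 = 0)
w(R) = 4*R**2 (w(R) = (2*R)**2 = 4*R**2)
h = 45 (h = 45 + 0 = 45)
-34597/(h + 60*10) - 7824/w(102) = -34597/(45 + 60*10) - 7824/(4*102**2) = -34597/(45 + 600) - 7824/(4*10404) = -34597/645 - 7824/41616 = -34597*1/645 - 7824*1/41616 = -34597/645 - 163/867 = -3344526/62135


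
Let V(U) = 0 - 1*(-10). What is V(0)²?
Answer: 100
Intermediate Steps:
V(U) = 10 (V(U) = 0 + 10 = 10)
V(0)² = 10² = 100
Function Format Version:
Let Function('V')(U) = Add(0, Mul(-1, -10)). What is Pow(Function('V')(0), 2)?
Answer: 100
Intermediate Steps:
Function('V')(U) = 10 (Function('V')(U) = Add(0, 10) = 10)
Pow(Function('V')(0), 2) = Pow(10, 2) = 100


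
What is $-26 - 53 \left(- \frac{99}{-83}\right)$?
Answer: $- \frac{7405}{83} \approx -89.217$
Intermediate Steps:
$-26 - 53 \left(- \frac{99}{-83}\right) = -26 - 53 \left(\left(-99\right) \left(- \frac{1}{83}\right)\right) = -26 - \frac{5247}{83} = - \frac{7405}{83}$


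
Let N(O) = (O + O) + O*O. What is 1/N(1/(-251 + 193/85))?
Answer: -446984164/3586915 ≈ -124.62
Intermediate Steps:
N(O) = O² + 2*O (N(O) = 2*O + O² = O² + 2*O)
1/N(1/(-251 + 193/85)) = 1/((2 + 1/(-251 + 193/85))/(-251 + 193/85)) = 1/((2 + 1/(-21142/85))/(-21142/85)) = 1/(-85*(2 - 85/21142)/21142) = 1/(-85/21142*42199/21142) = 1/(-3586915/446984164) = -446984164/3586915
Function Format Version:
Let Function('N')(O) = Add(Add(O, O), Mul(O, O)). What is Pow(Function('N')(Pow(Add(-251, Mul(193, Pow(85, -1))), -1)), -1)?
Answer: Rational(-446984164, 3586915) ≈ -124.62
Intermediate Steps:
Function('N')(O) = Add(Pow(O, 2), Mul(2, O)) (Function('N')(O) = Add(Mul(2, O), Pow(O, 2)) = Add(Pow(O, 2), Mul(2, O)))
Pow(Function('N')(Pow(Add(-251, Mul(193, Pow(85, -1))), -1)), -1) = Pow(Mul(Pow(Add(-251, Mul(193, Pow(85, -1))), -1), Add(2, Pow(Add(-251, Mul(193, Pow(85, -1))), -1))), -1) = Pow(Mul(Pow(Add(-251, Mul(193, Rational(1, 85))), -1), Add(2, Pow(Add(-251, Mul(193, Rational(1, 85))), -1))), -1) = Pow(Mul(Pow(Add(-251, Rational(193, 85)), -1), Add(2, Pow(Add(-251, Rational(193, 85)), -1))), -1) = Pow(Mul(Pow(Rational(-21142, 85), -1), Add(2, Pow(Rational(-21142, 85), -1))), -1) = Pow(Mul(Rational(-85, 21142), Add(2, Rational(-85, 21142))), -1) = Pow(Mul(Rational(-85, 21142), Rational(42199, 21142)), -1) = Pow(Rational(-3586915, 446984164), -1) = Rational(-446984164, 3586915)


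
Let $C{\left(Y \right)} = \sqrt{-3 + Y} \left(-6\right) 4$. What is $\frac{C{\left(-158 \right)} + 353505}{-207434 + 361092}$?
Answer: $\frac{353505}{153658} - \frac{12 i \sqrt{161}}{76829} \approx 2.3006 - 0.0019818 i$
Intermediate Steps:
$C{\left(Y \right)} = - 24 \sqrt{-3 + Y}$ ($C{\left(Y \right)} = - 6 \sqrt{-3 + Y} 4 = - 24 \sqrt{-3 + Y}$)
$\frac{C{\left(-158 \right)} + 353505}{-207434 + 361092} = \frac{- 24 \sqrt{-3 - 158} + 353505}{-207434 + 361092} = \frac{- 24 \sqrt{-161} + 353505}{153658} = \left(- 24 i \sqrt{161} + 353505\right) \frac{1}{153658} = \left(353505 - 24 i \sqrt{161}\right) \frac{1}{153658} = \frac{353505}{153658} - \frac{12 i \sqrt{161}}{76829}$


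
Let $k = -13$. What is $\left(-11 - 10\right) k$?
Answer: $273$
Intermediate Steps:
$\left(-11 - 10\right) k = \left(-11 - 10\right) \left(-13\right) = \left(-21\right) \left(-13\right) = 273$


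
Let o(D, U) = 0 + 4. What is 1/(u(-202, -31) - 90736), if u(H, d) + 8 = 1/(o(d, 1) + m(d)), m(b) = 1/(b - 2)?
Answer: -131/11887431 ≈ -1.1020e-5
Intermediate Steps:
o(D, U) = 4
m(b) = 1/(-2 + b)
u(H, d) = -8 + 1/(4 + 1/(-2 + d))
1/(u(-202, -31) - 90736) = 1/((54 - 31*(-31))/(-7 + 4*(-31)) - 90736) = 1/((54 + 961)/(-7 - 124) - 90736) = 1/(1015/(-131) - 90736) = 1/(-1/131*1015 - 90736) = 1/(-1015/131 - 90736) = 1/(-11887431/131) = -131/11887431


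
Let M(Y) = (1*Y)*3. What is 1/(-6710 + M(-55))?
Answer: -1/6875 ≈ -0.00014545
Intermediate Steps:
M(Y) = 3*Y (M(Y) = Y*3 = 3*Y)
1/(-6710 + M(-55)) = 1/(-6710 + 3*(-55)) = 1/(-6710 - 165) = 1/(-6875) = -1/6875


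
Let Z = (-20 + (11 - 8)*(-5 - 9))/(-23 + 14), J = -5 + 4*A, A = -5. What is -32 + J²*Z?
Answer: 38462/9 ≈ 4273.6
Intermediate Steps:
J = -25 (J = -5 + 4*(-5) = -5 - 20 = -25)
Z = 62/9 (Z = (-20 + 3*(-14))/(-9) = (-20 - 42)*(-⅑) = -62*(-⅑) = 62/9 ≈ 6.8889)
-32 + J²*Z = -32 + (-25)²*(62/9) = -32 + 625*(62/9) = -32 + 38750/9 = 38462/9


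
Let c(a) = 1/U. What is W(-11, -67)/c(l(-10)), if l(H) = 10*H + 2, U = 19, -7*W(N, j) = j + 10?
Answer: 1083/7 ≈ 154.71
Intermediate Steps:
W(N, j) = -10/7 - j/7 (W(N, j) = -(j + 10)/7 = -(10 + j)/7 = -10/7 - j/7)
l(H) = 2 + 10*H
c(a) = 1/19
W(-11, -67)/c(l(-10)) = (-10/7 - ⅐*(-67))/(1/19) = (-10/7 + 67/7)*19 = (57/7)*19 = 1083/7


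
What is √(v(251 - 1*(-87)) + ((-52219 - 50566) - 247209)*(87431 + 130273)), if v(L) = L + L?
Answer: 70*I*√15550019 ≈ 2.7603e+5*I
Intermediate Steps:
v(L) = 2*L
√(v(251 - 1*(-87)) + ((-52219 - 50566) - 247209)*(87431 + 130273)) = √(2*(251 - 1*(-87)) + ((-52219 - 50566) - 247209)*(87431 + 130273)) = √(2*(251 + 87) + (-102785 - 247209)*217704) = √(2*338 - 349994*217704) = √(676 - 76195093776) = √(-76195093100) = 70*I*√15550019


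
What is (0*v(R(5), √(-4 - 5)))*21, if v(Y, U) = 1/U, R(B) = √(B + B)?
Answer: 0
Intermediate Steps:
R(B) = √2*√B (R(B) = √(2*B) = √2*√B)
(0*v(R(5), √(-4 - 5)))*21 = (0/(√(-4 - 5)))*21 = (0/(√(-9)))*21 = (0/((3*I)))*21 = (0*(-I/3))*21 = 0*21 = 0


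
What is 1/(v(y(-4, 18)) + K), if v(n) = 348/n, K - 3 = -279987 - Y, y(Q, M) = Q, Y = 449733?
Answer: -1/729804 ≈ -1.3702e-6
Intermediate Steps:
K = -729717 (K = 3 + (-279987 - 1*449733) = 3 + (-279987 - 449733) = 3 - 729720 = -729717)
1/(v(y(-4, 18)) + K) = 1/(348/(-4) - 729717) = 1/(348*(-¼) - 729717) = 1/(-87 - 729717) = 1/(-729804) = -1/729804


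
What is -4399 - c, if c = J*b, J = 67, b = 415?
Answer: -32204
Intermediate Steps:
c = 27805 (c = 67*415 = 27805)
-4399 - c = -4399 - 1*27805 = -4399 - 27805 = -32204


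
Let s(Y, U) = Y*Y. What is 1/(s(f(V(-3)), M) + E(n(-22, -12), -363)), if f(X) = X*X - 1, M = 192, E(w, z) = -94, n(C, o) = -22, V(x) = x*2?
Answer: 1/1131 ≈ 0.00088417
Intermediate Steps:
V(x) = 2*x
f(X) = -1 + X² (f(X) = X² - 1 = -1 + X²)
s(Y, U) = Y²
1/(s(f(V(-3)), M) + E(n(-22, -12), -363)) = 1/((-1 + (2*(-3))²)² - 94) = 1/((-1 + (-6)²)² - 94) = 1/((-1 + 36)² - 94) = 1/(35² - 94) = 1/(1225 - 94) = 1/1131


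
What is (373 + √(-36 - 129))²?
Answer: (373 + I*√165)² ≈ 1.3896e+5 + 9582.5*I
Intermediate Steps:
(373 + √(-36 - 129))² = (373 + √(-165))² = (373 + I*√165)²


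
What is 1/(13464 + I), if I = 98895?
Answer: 1/112359 ≈ 8.9000e-6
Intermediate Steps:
1/(13464 + I) = 1/(13464 + 98895) = 1/112359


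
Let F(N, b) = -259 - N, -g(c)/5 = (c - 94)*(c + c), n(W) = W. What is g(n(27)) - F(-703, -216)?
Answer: 17646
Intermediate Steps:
g(c) = -10*c*(-94 + c) (g(c) = -5*(c - 94)*(c + c) = -5*(-94 + c)*2*c = -10*c*(-94 + c))
g(n(27)) - F(-703, -216) = 10*27*(94 - 1*27) - (-259 - 1*(-703)) = 10*27*(94 - 27) - (-259 + 703) = 10*27*67 - 1*444 = 18090 - 444 = 17646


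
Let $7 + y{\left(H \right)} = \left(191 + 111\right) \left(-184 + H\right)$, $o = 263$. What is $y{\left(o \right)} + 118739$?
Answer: $142590$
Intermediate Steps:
$y{\left(H \right)} = -55575 + 302 H$ ($y{\left(H \right)} = -7 + \left(191 + 111\right) \left(-184 + H\right) = -7 + 302 \left(-184 + H\right) = -7 + \left(-55568 + 302 H\right) = -55575 + 302 H$)
$y{\left(o \right)} + 118739 = \left(-55575 + 302 \cdot 263\right) + 118739 = \left(-55575 + 79426\right) + 118739 = 23851 + 118739 = 142590$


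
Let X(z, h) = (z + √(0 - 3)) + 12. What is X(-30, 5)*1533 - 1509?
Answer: -29103 + 1533*I*√3 ≈ -29103.0 + 2655.2*I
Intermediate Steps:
X(z, h) = 12 + z + I*√3 (X(z, h) = (z + √(-3)) + 12 = (z + I*√3) + 12 = 12 + z + I*√3)
X(-30, 5)*1533 - 1509 = (12 - 30 + I*√3)*1533 - 1509 = (-18 + I*√3)*1533 - 1509 = (-27594 + 1533*I*√3) - 1509 = -29103 + 1533*I*√3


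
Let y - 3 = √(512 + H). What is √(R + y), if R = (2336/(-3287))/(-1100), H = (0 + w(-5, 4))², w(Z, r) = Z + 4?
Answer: √(98070764363 + 98049648675*√57)/180785 ≈ 5.0646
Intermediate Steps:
w(Z, r) = 4 + Z
H = 1 (H = (0 + (4 - 5))² = (0 - 1)² = (-1)² = 1)
y = 3 + 3*√57 (y = 3 + √(512 + 1) = 3 + √513 = 3 + 3*√57 ≈ 25.650)
R = 584/903925 (R = (2336*(-1/3287))*(-1/1100) = -2336/3287*(-1/1100) = 584/903925 ≈ 0.00064607)
√(R + y) = √(584/903925 + (3 + 3*√57)) = √(2712359/903925 + 3*√57)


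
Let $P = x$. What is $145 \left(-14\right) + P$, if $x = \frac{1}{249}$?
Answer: $- \frac{505469}{249} \approx -2030.0$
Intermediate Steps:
$x = \frac{1}{249} \approx 0.0040161$
$P = \frac{1}{249} \approx 0.0040161$
$145 \left(-14\right) + P = 145 \left(-14\right) + \frac{1}{249} = -2030 + \frac{1}{249} = - \frac{505469}{249}$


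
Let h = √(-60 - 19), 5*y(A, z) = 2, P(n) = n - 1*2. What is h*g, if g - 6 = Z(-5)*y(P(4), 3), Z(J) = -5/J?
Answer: 32*I*√79/5 ≈ 56.884*I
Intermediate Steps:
P(n) = -2 + n (P(n) = n - 2 = -2 + n)
y(A, z) = ⅖ (y(A, z) = (⅕)*2 = ⅖)
h = I*√79 (h = √(-79) = I*√79 ≈ 8.8882*I)
g = 32/5 (g = 6 - 5/(-5)*(⅖) = 6 - 5*(-⅕)*(⅖) = 6 + 1*(⅖) = 6 + ⅖ = 32/5 ≈ 6.4000)
h*g = (I*√79)*(32/5) = 32*I*√79/5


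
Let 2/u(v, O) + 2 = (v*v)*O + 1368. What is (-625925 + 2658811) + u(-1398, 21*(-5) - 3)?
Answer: 214544960155837/105537133 ≈ 2.0329e+6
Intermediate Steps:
u(v, O) = 2/(1366 + O*v²) (u(v, O) = 2/(-2 + ((v*v)*O + 1368)) = 2/(-2 + (v²*O + 1368)) = 2/(-2 + (O*v² + 1368)) = 2/(-2 + (1368 + O*v²)) = 2/(1366 + O*v²))
(-625925 + 2658811) + u(-1398, 21*(-5) - 3) = (-625925 + 2658811) + 2/(1366 + (21*(-5) - 3)*(-1398)²) = 2032886 + 2/(1366 + (-105 - 3)*1954404) = 2032886 + 2/(1366 - 108*1954404) = 2032886 + 2/(1366 - 211075632) = 2032886 + 2/(-211074266) = 2032886 + 2*(-1/211074266) = 2032886 - 1/105537133 = 214544960155837/105537133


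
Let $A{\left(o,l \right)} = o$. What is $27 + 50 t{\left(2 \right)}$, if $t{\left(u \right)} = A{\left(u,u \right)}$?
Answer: $127$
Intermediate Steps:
$t{\left(u \right)} = u$
$27 + 50 t{\left(2 \right)} = 27 + 50 \cdot 2 = 27 + 100 = 127$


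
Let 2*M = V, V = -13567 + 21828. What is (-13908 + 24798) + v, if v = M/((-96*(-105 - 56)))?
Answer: 336639941/30912 ≈ 10890.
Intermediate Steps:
V = 8261
M = 8261/2 (M = (1/2)*8261 = 8261/2 ≈ 4130.5)
v = 8261/30912 (v = 8261/(2*((-96*(-105 - 56)))) = 8261/(2*((-96*(-161)))) = (8261/2)/15456 = (8261/2)*(1/15456) = 8261/30912 ≈ 0.26724)
(-13908 + 24798) + v = (-13908 + 24798) + 8261/30912 = 10890 + 8261/30912 = 336639941/30912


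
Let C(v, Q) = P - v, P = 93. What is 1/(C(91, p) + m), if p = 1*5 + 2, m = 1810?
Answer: 1/1812 ≈ 0.00055188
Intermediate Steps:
p = 7 (p = 5 + 2 = 7)
C(v, Q) = 93 - v
1/(C(91, p) + m) = 1/((93 - 1*91) + 1810) = 1/((93 - 91) + 1810) = 1/(2 + 1810) = 1/1812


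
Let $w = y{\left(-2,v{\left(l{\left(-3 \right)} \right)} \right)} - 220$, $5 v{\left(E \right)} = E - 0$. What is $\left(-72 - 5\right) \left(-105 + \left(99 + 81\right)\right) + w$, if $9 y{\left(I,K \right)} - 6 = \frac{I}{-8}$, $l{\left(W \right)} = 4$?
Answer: $- \frac{215795}{36} \approx -5994.3$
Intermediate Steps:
$v{\left(E \right)} = \frac{E}{5}$ ($v{\left(E \right)} = \frac{E - 0}{5} = \frac{E + 0}{5} = \frac{E}{5}$)
$y{\left(I,K \right)} = \frac{2}{3} - \frac{I}{72}$ ($y{\left(I,K \right)} = \frac{2}{3} + \frac{I \frac{1}{-8}}{9} = \frac{2}{3} + \frac{I \left(- \frac{1}{8}\right)}{9} = \frac{2}{3} + \frac{\left(- \frac{1}{8}\right) I}{9} = \frac{2}{3} - \frac{I}{72}$)
$w = - \frac{7895}{36}$ ($w = \left(\frac{2}{3} - - \frac{1}{36}\right) - 220 = \left(\frac{2}{3} + \frac{1}{36}\right) - 220 = \frac{25}{36} - 220 = - \frac{7895}{36} \approx -219.31$)
$\left(-72 - 5\right) \left(-105 + \left(99 + 81\right)\right) + w = \left(-72 - 5\right) \left(-105 + \left(99 + 81\right)\right) - \frac{7895}{36} = - 77 \left(-105 + 180\right) - \frac{7895}{36} = \left(-77\right) 75 - \frac{7895}{36} = -5775 - \frac{7895}{36} = - \frac{215795}{36}$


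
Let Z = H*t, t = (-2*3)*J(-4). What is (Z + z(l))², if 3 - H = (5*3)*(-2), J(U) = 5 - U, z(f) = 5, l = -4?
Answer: 3157729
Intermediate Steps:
H = 33 (H = 3 - 5*3*(-2) = 3 - 15*(-2) = 3 - 1*(-30) = 3 + 30 = 33)
t = -54 (t = (-2*3)*(5 - 1*(-4)) = -6*(5 + 4) = -6*9 = -54)
Z = -1782 (Z = 33*(-54) = -1782)
(Z + z(l))² = (-1782 + 5)² = (-1777)² = 3157729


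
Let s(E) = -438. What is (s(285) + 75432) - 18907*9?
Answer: -95169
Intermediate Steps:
(s(285) + 75432) - 18907*9 = (-438 + 75432) - 18907*9 = 74994 - 170163 = -95169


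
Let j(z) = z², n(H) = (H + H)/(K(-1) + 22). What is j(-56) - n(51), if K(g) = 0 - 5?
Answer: 3130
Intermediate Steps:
K(g) = -5
n(H) = 2*H/17 (n(H) = (H + H)/(-5 + 22) = (2*H)/17 = (2*H)*(1/17) = 2*H/17)
j(-56) - n(51) = (-56)² - 2*51/17 = 3136 - 1*6 = 3136 - 6 = 3130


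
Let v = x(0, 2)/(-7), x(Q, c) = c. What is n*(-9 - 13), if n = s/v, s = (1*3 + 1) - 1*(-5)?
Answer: 693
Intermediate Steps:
s = 9 (s = (3 + 1) + 5 = 4 + 5 = 9)
v = -2/7 (v = 2/(-7) = 2*(-1/7) = -2/7 ≈ -0.28571)
n = -63/2 (n = 9/(-2/7) = 9*(-7/2) = -63/2 ≈ -31.500)
n*(-9 - 13) = -63*(-9 - 13)/2 = -63/2*(-22) = 693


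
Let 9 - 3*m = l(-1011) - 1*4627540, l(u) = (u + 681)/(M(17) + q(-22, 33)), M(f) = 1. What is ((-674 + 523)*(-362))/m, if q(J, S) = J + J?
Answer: 7051398/198984277 ≈ 0.035437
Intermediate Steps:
q(J, S) = 2*J
l(u) = -681/43 - u/43 (l(u) = (u + 681)/(1 + 2*(-22)) = (681 + u)/(1 - 44) = (681 + u)/(-43) = (681 + u)*(-1/43) = -681/43 - u/43)
m = 198984277/129 (m = 3 - ((-681/43 - 1/43*(-1011)) - 1*4627540)/3 = 3 - ((-681/43 + 1011/43) - 4627540)/3 = 3 - (330/43 - 4627540)/3 = 3 - 1/3*(-198983890/43) = 3 + 198983890/129 = 198984277/129 ≈ 1.5425e+6)
((-674 + 523)*(-362))/m = ((-674 + 523)*(-362))/(198984277/129) = -151*(-362)*(129/198984277) = 54662*(129/198984277) = 7051398/198984277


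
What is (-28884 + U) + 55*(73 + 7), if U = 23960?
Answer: -524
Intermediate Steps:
(-28884 + U) + 55*(73 + 7) = (-28884 + 23960) + 55*(73 + 7) = -4924 + 55*80 = -4924 + 4400 = -524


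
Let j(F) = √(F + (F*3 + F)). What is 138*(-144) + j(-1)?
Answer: -19872 + I*√5 ≈ -19872.0 + 2.2361*I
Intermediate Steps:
j(F) = √5*√F (j(F) = √(F + (3*F + F)) = √(F + 4*F) = √(5*F) = √5*√F)
138*(-144) + j(-1) = 138*(-144) + √5*√(-1) = -19872 + √5*I = -19872 + I*√5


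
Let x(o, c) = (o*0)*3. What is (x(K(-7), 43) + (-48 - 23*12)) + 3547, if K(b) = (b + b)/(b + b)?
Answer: 3223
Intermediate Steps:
K(b) = 1 (K(b) = (2*b)/((2*b)) = (2*b)*(1/(2*b)) = 1)
x(o, c) = 0 (x(o, c) = 0*3 = 0)
(x(K(-7), 43) + (-48 - 23*12)) + 3547 = (0 + (-48 - 23*12)) + 3547 = (0 + (-48 - 276)) + 3547 = (0 - 324) + 3547 = -324 + 3547 = 3223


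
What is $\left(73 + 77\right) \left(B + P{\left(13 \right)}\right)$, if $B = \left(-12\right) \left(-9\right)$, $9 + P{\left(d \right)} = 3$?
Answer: $15300$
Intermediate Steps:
$P{\left(d \right)} = -6$ ($P{\left(d \right)} = -9 + 3 = -6$)
$B = 108$
$\left(73 + 77\right) \left(B + P{\left(13 \right)}\right) = \left(73 + 77\right) \left(108 - 6\right) = 150 \cdot 102 = 15300$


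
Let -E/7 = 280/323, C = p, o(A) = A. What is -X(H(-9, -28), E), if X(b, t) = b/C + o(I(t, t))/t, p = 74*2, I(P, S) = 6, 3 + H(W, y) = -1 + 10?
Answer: 34383/36260 ≈ 0.94823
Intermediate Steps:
H(W, y) = 6 (H(W, y) = -3 + (-1 + 10) = -3 + 9 = 6)
p = 148
C = 148
E = -1960/323 ≈ -6.0681
X(b, t) = 6/t + b/148 (X(b, t) = b/148 + 6/t = 6/t + b/148)
-X(H(-9, -28), E) = -(6/(-1960/323) + (1/148)*6) = -(6*(-323/1960) + 3/74) = -(-969/980 + 3/74) = -1*(-34383/36260) = 34383/36260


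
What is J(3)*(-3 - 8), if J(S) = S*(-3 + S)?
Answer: 0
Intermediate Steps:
J(3)*(-3 - 8) = (3*(-3 + 3))*(-3 - 8) = (3*0)*(-11) = 0*(-11) = 0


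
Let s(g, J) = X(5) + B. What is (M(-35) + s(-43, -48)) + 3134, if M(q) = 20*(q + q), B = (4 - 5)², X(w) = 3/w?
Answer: 8678/5 ≈ 1735.6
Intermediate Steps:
B = 1 (B = (-1)² = 1)
s(g, J) = 8/5 (s(g, J) = 3/5 + 1 = 3*(⅕) + 1 = ⅗ + 1 = 8/5)
M(q) = 40*q (M(q) = 20*(2*q) = 40*q)
(M(-35) + s(-43, -48)) + 3134 = (40*(-35) + 8/5) + 3134 = (-1400 + 8/5) + 3134 = -6992/5 + 3134 = 8678/5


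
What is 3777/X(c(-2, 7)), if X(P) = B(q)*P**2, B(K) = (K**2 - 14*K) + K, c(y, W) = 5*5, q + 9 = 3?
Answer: 1259/23750 ≈ 0.053011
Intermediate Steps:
q = -6 (q = -9 + 3 = -6)
c(y, W) = 25
B(K) = K**2 - 13*K
X(P) = 114*P**2 (X(P) = (-6*(-13 - 6))*P**2 = (-6*(-19))*P**2 = 114*P**2)
3777/X(c(-2, 7)) = 3777/((114*25**2)) = 3777/((114*625)) = 3777/71250 = 3777*(1/71250) = 1259/23750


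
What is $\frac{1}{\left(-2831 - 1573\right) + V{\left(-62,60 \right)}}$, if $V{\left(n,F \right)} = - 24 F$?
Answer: $- \frac{1}{5844} \approx -0.00017112$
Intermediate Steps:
$\frac{1}{\left(-2831 - 1573\right) + V{\left(-62,60 \right)}} = \frac{1}{\left(-2831 - 1573\right) - 1440} = \frac{1}{-4404 - 1440} = \frac{1}{-5844} = - \frac{1}{5844}$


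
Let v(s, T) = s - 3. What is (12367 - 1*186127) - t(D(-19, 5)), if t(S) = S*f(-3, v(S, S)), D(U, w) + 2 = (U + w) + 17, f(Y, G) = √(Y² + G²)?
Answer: -173760 - √13 ≈ -1.7376e+5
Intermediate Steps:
v(s, T) = -3 + s
f(Y, G) = √(G² + Y²)
D(U, w) = 15 + U + w (D(U, w) = -2 + ((U + w) + 17) = -2 + (17 + U + w) = 15 + U + w)
t(S) = S*√(9 + (-3 + S)²) (t(S) = S*√((-3 + S)² + (-3)²) = S*√((-3 + S)² + 9) = S*√(9 + (-3 + S)²))
(12367 - 1*186127) - t(D(-19, 5)) = (12367 - 1*186127) - (15 - 19 + 5)*√(9 + (-3 + (15 - 19 + 5))²) = (12367 - 186127) - √(9 + (-3 + 1)²) = -173760 - √(9 + (-2)²) = -173760 - √(9 + 4) = -173760 - √13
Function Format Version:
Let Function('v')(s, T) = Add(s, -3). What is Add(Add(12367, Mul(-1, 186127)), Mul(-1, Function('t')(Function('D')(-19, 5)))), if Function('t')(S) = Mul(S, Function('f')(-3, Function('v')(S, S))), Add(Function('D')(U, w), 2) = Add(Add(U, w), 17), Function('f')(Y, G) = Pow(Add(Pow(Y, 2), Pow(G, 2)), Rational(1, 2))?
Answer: Add(-173760, Mul(-1, Pow(13, Rational(1, 2)))) ≈ -1.7376e+5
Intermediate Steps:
Function('v')(s, T) = Add(-3, s)
Function('f')(Y, G) = Pow(Add(Pow(G, 2), Pow(Y, 2)), Rational(1, 2))
Function('D')(U, w) = Add(15, U, w) (Function('D')(U, w) = Add(-2, Add(Add(U, w), 17)) = Add(-2, Add(17, U, w)) = Add(15, U, w))
Function('t')(S) = Mul(S, Pow(Add(9, Pow(Add(-3, S), 2)), Rational(1, 2))) (Function('t')(S) = Mul(S, Pow(Add(Pow(Add(-3, S), 2), Pow(-3, 2)), Rational(1, 2))) = Mul(S, Pow(Add(Pow(Add(-3, S), 2), 9), Rational(1, 2))) = Mul(S, Pow(Add(9, Pow(Add(-3, S), 2)), Rational(1, 2))))
Add(Add(12367, Mul(-1, 186127)), Mul(-1, Function('t')(Function('D')(-19, 5)))) = Add(Add(12367, Mul(-1, 186127)), Mul(-1, Mul(Add(15, -19, 5), Pow(Add(9, Pow(Add(-3, Add(15, -19, 5)), 2)), Rational(1, 2))))) = Add(Add(12367, -186127), Mul(-1, Mul(1, Pow(Add(9, Pow(Add(-3, 1), 2)), Rational(1, 2))))) = Add(-173760, Mul(-1, Mul(1, Pow(Add(9, Pow(-2, 2)), Rational(1, 2))))) = Add(-173760, Mul(-1, Mul(1, Pow(Add(9, 4), Rational(1, 2))))) = Add(-173760, Mul(-1, Mul(1, Pow(13, Rational(1, 2))))) = Add(-173760, Mul(-1, Pow(13, Rational(1, 2))))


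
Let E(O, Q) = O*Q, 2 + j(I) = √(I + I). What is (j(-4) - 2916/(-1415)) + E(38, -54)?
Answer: -2903494/1415 + 2*I*√2 ≈ -2051.9 + 2.8284*I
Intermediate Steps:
j(I) = -2 + √2*√I (j(I) = -2 + √(I + I) = -2 + √(2*I) = -2 + √2*√I)
(j(-4) - 2916/(-1415)) + E(38, -54) = ((-2 + √2*√(-4)) - 2916/(-1415)) + 38*(-54) = ((-2 + √2*(2*I)) - 2916*(-1/1415)) - 2052 = ((-2 + 2*I*√2) + 2916/1415) - 2052 = (86/1415 + 2*I*√2) - 2052 = -2903494/1415 + 2*I*√2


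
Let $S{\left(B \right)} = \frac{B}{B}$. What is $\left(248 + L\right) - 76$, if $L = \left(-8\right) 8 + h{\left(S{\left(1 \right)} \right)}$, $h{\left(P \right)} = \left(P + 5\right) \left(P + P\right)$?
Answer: $120$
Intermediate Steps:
$S{\left(B \right)} = 1$
$h{\left(P \right)} = 2 P \left(5 + P\right)$ ($h{\left(P \right)} = \left(5 + P\right) 2 P = 2 P \left(5 + P\right)$)
$L = -52$ ($L = \left(-8\right) 8 + 2 \cdot 1 \left(5 + 1\right) = -64 + 2 \cdot 1 \cdot 6 = -64 + 12 = -52$)
$\left(248 + L\right) - 76 = \left(248 - 52\right) - 76 = 196 - 76 = 120$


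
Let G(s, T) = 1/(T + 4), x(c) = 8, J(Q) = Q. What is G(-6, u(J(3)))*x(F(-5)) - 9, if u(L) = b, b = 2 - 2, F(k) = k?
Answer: -7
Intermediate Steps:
b = 0
u(L) = 0
G(s, T) = 1/(4 + T)
G(-6, u(J(3)))*x(F(-5)) - 9 = 8/(4 + 0) - 9 = 8/4 - 9 = (1/4)*8 - 9 = 2 - 9 = -7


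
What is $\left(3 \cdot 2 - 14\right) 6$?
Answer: $-48$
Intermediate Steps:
$\left(3 \cdot 2 - 14\right) 6 = \left(6 - 14\right) 6 = \left(-8\right) 6 = -48$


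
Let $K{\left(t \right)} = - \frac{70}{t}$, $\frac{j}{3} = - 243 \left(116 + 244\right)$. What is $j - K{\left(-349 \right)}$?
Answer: $- \frac{91591630}{349} \approx -2.6244 \cdot 10^{5}$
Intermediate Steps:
$j = -262440$ ($j = 3 \left(- 243 \left(116 + 244\right)\right) = 3 \left(\left(-243\right) 360\right) = 3 \left(-87480\right) = -262440$)
$j - K{\left(-349 \right)} = -262440 - - \frac{70}{-349} = -262440 - \left(-70\right) \left(- \frac{1}{349}\right) = -262440 - \frac{70}{349} = - \frac{91591630}{349}$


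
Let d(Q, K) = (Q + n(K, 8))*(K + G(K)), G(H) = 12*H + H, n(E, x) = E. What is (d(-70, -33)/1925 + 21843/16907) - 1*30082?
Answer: -12703914749/422675 ≈ -30056.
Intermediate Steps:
G(H) = 13*H
d(Q, K) = 14*K*(K + Q) (d(Q, K) = (Q + K)*(K + 13*K) = (K + Q)*(14*K) = 14*K*(K + Q))
(d(-70, -33)/1925 + 21843/16907) - 1*30082 = ((14*(-33)*(-33 - 70))/1925 + 21843/16907) - 1*30082 = ((14*(-33)*(-103))*(1/1925) + 21843*(1/16907)) - 30082 = (47586*(1/1925) + 21843/16907) - 30082 = (618/25 + 21843/16907) - 30082 = 10994601/422675 - 30082 = -12703914749/422675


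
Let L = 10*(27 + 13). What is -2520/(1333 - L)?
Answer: -840/311 ≈ -2.7010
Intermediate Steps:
L = 400 (L = 10*40 = 400)
-2520/(1333 - L) = -2520/(1333 - 1*400) = -2520/(1333 - 400) = -2520/933 = -2520*1/933 = -840/311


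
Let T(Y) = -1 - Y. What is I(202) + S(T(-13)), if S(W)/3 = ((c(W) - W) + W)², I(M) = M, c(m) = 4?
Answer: 250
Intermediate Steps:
S(W) = 48 (S(W) = 3*((4 - W) + W)² = 3*4² = 3*16 = 48)
I(202) + S(T(-13)) = 202 + 48 = 250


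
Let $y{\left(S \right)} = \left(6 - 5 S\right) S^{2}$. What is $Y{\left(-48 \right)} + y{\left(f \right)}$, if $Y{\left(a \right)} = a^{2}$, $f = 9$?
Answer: $-855$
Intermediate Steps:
$y{\left(S \right)} = S^{2} \left(6 - 5 S\right)$
$Y{\left(-48 \right)} + y{\left(f \right)} = \left(-48\right)^{2} + 9^{2} \left(6 - 45\right) = 2304 + 81 \left(6 - 45\right) = 2304 + 81 \left(-39\right) = 2304 - 3159 = -855$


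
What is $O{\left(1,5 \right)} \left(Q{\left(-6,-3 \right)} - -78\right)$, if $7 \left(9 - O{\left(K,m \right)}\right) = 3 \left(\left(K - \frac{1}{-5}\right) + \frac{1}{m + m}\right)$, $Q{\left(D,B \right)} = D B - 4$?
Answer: $\frac{27186}{35} \approx 776.74$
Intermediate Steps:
$Q{\left(D,B \right)} = -4 + B D$ ($Q{\left(D,B \right)} = B D - 4 = -4 + B D$)
$O{\left(K,m \right)} = \frac{312}{35} - \frac{3 K}{7} - \frac{3}{14 m}$ ($O{\left(K,m \right)} = 9 - \frac{3 \left(\left(K - \frac{1}{-5}\right) + \frac{1}{m + m}\right)}{7} = 9 - \frac{3 \left(\left(K - - \frac{1}{5}\right) + \frac{1}{2 m}\right)}{7} = 9 - \frac{3 \left(\left(K + \frac{1}{5}\right) + \frac{1}{2 m}\right)}{7} = 9 - \frac{3 \left(\left(\frac{1}{5} + K\right) + \frac{1}{2 m}\right)}{7} = 9 - \frac{3 \left(\frac{1}{5} + K + \frac{1}{2 m}\right)}{7} = 9 - \frac{\frac{3}{5} + 3 K + \frac{3}{2 m}}{7} = 9 - \left(\frac{3}{35} + \frac{3 K}{7} + \frac{3}{14 m}\right) = \frac{312}{35} - \frac{3 K}{7} - \frac{3}{14 m}$)
$O{\left(1,5 \right)} \left(Q{\left(-6,-3 \right)} - -78\right) = \frac{3 \left(-5 + 208 \cdot 5 - 10 \cdot 5\right)}{70 \cdot 5} \left(\left(-4 - -18\right) - -78\right) = \frac{3}{70} \cdot \frac{1}{5} \left(-5 + 1040 - 50\right) \left(\left(-4 + 18\right) + 78\right) = \frac{3}{70} \cdot \frac{1}{5} \cdot 985 \left(14 + 78\right) = \frac{591}{70} \cdot 92 = \frac{27186}{35}$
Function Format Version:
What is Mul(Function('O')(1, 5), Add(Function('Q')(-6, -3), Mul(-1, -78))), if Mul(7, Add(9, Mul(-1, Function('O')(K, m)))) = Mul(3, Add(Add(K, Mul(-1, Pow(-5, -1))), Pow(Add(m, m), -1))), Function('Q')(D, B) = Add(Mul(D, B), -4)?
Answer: Rational(27186, 35) ≈ 776.74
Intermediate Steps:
Function('Q')(D, B) = Add(-4, Mul(B, D)) (Function('Q')(D, B) = Add(Mul(B, D), -4) = Add(-4, Mul(B, D)))
Function('O')(K, m) = Add(Rational(312, 35), Mul(Rational(-3, 7), K), Mul(Rational(-3, 14), Pow(m, -1))) (Function('O')(K, m) = Add(9, Mul(Rational(-1, 7), Mul(3, Add(Add(K, Mul(-1, Pow(-5, -1))), Pow(Add(m, m), -1))))) = Add(9, Mul(Rational(-1, 7), Mul(3, Add(Add(K, Mul(-1, Rational(-1, 5))), Pow(Mul(2, m), -1))))) = Add(9, Mul(Rational(-1, 7), Mul(3, Add(Add(K, Rational(1, 5)), Mul(Rational(1, 2), Pow(m, -1)))))) = Add(9, Mul(Rational(-1, 7), Mul(3, Add(Add(Rational(1, 5), K), Mul(Rational(1, 2), Pow(m, -1)))))) = Add(9, Mul(Rational(-1, 7), Mul(3, Add(Rational(1, 5), K, Mul(Rational(1, 2), Pow(m, -1)))))) = Add(9, Mul(Rational(-1, 7), Add(Rational(3, 5), Mul(3, K), Mul(Rational(3, 2), Pow(m, -1))))) = Add(9, Add(Rational(-3, 35), Mul(Rational(-3, 7), K), Mul(Rational(-3, 14), Pow(m, -1)))) = Add(Rational(312, 35), Mul(Rational(-3, 7), K), Mul(Rational(-3, 14), Pow(m, -1))))
Mul(Function('O')(1, 5), Add(Function('Q')(-6, -3), Mul(-1, -78))) = Mul(Mul(Rational(3, 70), Pow(5, -1), Add(-5, Mul(208, 5), Mul(-10, 1, 5))), Add(Add(-4, Mul(-3, -6)), Mul(-1, -78))) = Mul(Mul(Rational(3, 70), Rational(1, 5), Add(-5, 1040, -50)), Add(Add(-4, 18), 78)) = Mul(Mul(Rational(3, 70), Rational(1, 5), 985), Add(14, 78)) = Mul(Rational(591, 70), 92) = Rational(27186, 35)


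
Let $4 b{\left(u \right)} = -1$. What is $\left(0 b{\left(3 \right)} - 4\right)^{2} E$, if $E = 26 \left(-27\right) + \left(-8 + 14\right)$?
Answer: $-11136$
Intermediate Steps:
$b{\left(u \right)} = - \frac{1}{4}$ ($b{\left(u \right)} = \frac{1}{4} \left(-1\right) = - \frac{1}{4}$)
$E = -696$ ($E = -702 + 6 = -696$)
$\left(0 b{\left(3 \right)} - 4\right)^{2} E = \left(0 \left(- \frac{1}{4}\right) - 4\right)^{2} \left(-696\right) = \left(0 - 4\right)^{2} \left(-696\right) = \left(-4\right)^{2} \left(-696\right) = 16 \left(-696\right) = -11136$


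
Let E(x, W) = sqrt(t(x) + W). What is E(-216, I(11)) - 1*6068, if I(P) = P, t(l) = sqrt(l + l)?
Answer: -6068 + sqrt(11 + 12*I*sqrt(3)) ≈ -6063.8 + 2.5016*I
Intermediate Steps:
t(l) = sqrt(2)*sqrt(l) (t(l) = sqrt(2*l) = sqrt(2)*sqrt(l))
E(x, W) = sqrt(W + sqrt(2)*sqrt(x)) (E(x, W) = sqrt(sqrt(2)*sqrt(x) + W) = sqrt(W + sqrt(2)*sqrt(x)))
E(-216, I(11)) - 1*6068 = sqrt(11 + sqrt(2)*sqrt(-216)) - 1*6068 = sqrt(11 + sqrt(2)*(6*I*sqrt(6))) - 6068 = sqrt(11 + 12*I*sqrt(3)) - 6068 = -6068 + sqrt(11 + 12*I*sqrt(3))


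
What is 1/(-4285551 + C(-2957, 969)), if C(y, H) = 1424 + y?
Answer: -1/4287084 ≈ -2.3326e-7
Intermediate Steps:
1/(-4285551 + C(-2957, 969)) = 1/(-4285551 + (1424 - 2957)) = 1/(-4285551 - 1533) = 1/(-4287084) = -1/4287084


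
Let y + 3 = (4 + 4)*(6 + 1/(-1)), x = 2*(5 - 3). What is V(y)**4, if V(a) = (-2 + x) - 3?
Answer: 1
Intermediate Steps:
x = 4 (x = 2*2 = 4)
y = 37 (y = -3 + (4 + 4)*(6 + 1/(-1)) = -3 + 8*(6 - 1) = -3 + 8*5 = -3 + 40 = 37)
V(a) = -1 (V(a) = (-2 + 4) - 3 = 2 - 3 = -1)
V(y)**4 = (-1)**4 = 1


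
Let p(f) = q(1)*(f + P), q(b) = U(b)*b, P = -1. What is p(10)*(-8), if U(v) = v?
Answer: -72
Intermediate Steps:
q(b) = b**2 (q(b) = b*b = b**2)
p(f) = -1 + f (p(f) = 1**2*(f - 1) = 1*(-1 + f) = -1 + f)
p(10)*(-8) = (-1 + 10)*(-8) = 9*(-8) = -72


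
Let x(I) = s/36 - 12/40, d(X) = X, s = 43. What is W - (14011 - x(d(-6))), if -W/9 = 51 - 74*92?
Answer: 8424521/180 ≈ 46803.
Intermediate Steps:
x(I) = 161/180 (x(I) = 43/36 - 12/40 = 43*(1/36) - 12*1/40 = 43/36 - 3/10 = 161/180)
W = 60813 (W = -9*(51 - 74*92) = -9*(51 - 6808) = -9*(-6757) = 60813)
W - (14011 - x(d(-6))) = 60813 - (14011 - 1*161/180) = 60813 - (14011 - 161/180) = 60813 - 1*2521819/180 = 60813 - 2521819/180 = 8424521/180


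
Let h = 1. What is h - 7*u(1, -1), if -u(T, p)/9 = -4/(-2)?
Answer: 127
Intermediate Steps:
u(T, p) = -18 (u(T, p) = -(-36)/(-2) = -(-36)*(-1)/2 = -9*2 = -18)
h - 7*u(1, -1) = 1 - 7*(-18) = 1 + 126 = 127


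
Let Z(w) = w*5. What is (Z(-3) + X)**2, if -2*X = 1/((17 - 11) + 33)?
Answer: 1371241/6084 ≈ 225.38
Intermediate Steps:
Z(w) = 5*w
X = -1/78 (X = -1/(2*((17 - 11) + 33)) = -1/(2*(6 + 33)) = -1/2/39 = -1/2*1/39 = -1/78 ≈ -0.012821)
(Z(-3) + X)**2 = (5*(-3) - 1/78)**2 = (-15 - 1/78)**2 = (-1171/78)**2 = 1371241/6084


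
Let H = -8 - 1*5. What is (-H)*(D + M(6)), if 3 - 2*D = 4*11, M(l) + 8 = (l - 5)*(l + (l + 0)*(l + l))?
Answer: 1287/2 ≈ 643.50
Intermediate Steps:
H = -13 (H = -8 - 5 = -13)
M(l) = -8 + (-5 + l)*(l + 2*l**2) (M(l) = -8 + (l - 5)*(l + (l + 0)*(l + l)) = -8 + (-5 + l)*(l + l*(2*l)) = -8 + (-5 + l)*(l + 2*l**2))
D = -41/2 (D = 3/2 - 2*11 = 3/2 - 1/2*44 = 3/2 - 22 = -41/2 ≈ -20.500)
(-H)*(D + M(6)) = (-1*(-13))*(-41/2 + (-8 - 9*6**2 - 5*6 + 2*6**3)) = 13*(-41/2 + (-8 - 9*36 - 30 + 2*216)) = 13*(-41/2 + (-8 - 324 - 30 + 432)) = 13*(-41/2 + 70) = 13*(99/2) = 1287/2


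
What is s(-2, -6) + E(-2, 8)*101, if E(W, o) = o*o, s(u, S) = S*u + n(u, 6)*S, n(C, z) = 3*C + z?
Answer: 6476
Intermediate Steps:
n(C, z) = z + 3*C
s(u, S) = S*u + S*(6 + 3*u) (s(u, S) = S*u + (6 + 3*u)*S = S*u + S*(6 + 3*u))
E(W, o) = o²
s(-2, -6) + E(-2, 8)*101 = 2*(-6)*(3 + 2*(-2)) + 8²*101 = 2*(-6)*(3 - 4) + 64*101 = 2*(-6)*(-1) + 6464 = 12 + 6464 = 6476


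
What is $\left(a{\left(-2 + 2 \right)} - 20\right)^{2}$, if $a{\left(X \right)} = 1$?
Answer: $361$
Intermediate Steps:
$\left(a{\left(-2 + 2 \right)} - 20\right)^{2} = \left(1 - 20\right)^{2} = \left(-19\right)^{2} = 361$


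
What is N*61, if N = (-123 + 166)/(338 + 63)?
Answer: 2623/401 ≈ 6.5411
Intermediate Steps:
N = 43/401 ≈ 0.10723
N*61 = (43/401)*61 = 2623/401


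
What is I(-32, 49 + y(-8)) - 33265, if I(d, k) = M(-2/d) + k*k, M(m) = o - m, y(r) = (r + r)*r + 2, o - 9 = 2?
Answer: -19409/16 ≈ -1213.1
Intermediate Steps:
o = 11 (o = 9 + 2 = 11)
y(r) = 2 + 2*r**2 (y(r) = (2*r)*r + 2 = 2*r**2 + 2 = 2 + 2*r**2)
M(m) = 11 - m
I(d, k) = 11 + k**2 + 2/d (I(d, k) = (11 - (-2)/d) + k*k = (11 + 2/d) + k**2 = 11 + k**2 + 2/d)
I(-32, 49 + y(-8)) - 33265 = (11 + (49 + (2 + 2*(-8)**2))**2 + 2/(-32)) - 33265 = (11 + (49 + (2 + 2*64))**2 + 2*(-1/32)) - 33265 = (11 + (49 + (2 + 128))**2 - 1/16) - 33265 = (11 + (49 + 130)**2 - 1/16) - 33265 = (11 + 179**2 - 1/16) - 33265 = (11 + 32041 - 1/16) - 33265 = 512831/16 - 33265 = -19409/16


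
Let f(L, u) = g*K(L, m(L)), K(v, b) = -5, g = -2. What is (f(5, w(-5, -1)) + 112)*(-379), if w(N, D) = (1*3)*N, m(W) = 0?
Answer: -46238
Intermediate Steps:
w(N, D) = 3*N
f(L, u) = 10 (f(L, u) = -2*(-5) = 10)
(f(5, w(-5, -1)) + 112)*(-379) = (10 + 112)*(-379) = 122*(-379) = -46238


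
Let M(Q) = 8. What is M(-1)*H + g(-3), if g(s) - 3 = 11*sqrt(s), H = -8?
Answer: -61 + 11*I*sqrt(3) ≈ -61.0 + 19.053*I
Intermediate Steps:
g(s) = 3 + 11*sqrt(s)
M(-1)*H + g(-3) = 8*(-8) + (3 + 11*sqrt(-3)) = -64 + (3 + 11*(I*sqrt(3))) = -64 + (3 + 11*I*sqrt(3)) = -61 + 11*I*sqrt(3)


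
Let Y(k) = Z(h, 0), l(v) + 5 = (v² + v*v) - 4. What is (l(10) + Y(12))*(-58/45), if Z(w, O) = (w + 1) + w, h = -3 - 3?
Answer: -232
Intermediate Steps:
h = -6
Z(w, O) = 1 + 2*w (Z(w, O) = (1 + w) + w = 1 + 2*w)
l(v) = -9 + 2*v² (l(v) = -5 + ((v² + v*v) - 4) = -5 + ((v² + v²) - 4) = -5 + (2*v² - 4) = -5 + (-4 + 2*v²) = -9 + 2*v²)
Y(k) = -11 (Y(k) = 1 + 2*(-6) = 1 - 12 = -11)
(l(10) + Y(12))*(-58/45) = ((-9 + 2*10²) - 11)*(-58/45) = ((-9 + 2*100) - 11)*(-58*1/45) = ((-9 + 200) - 11)*(-58/45) = (191 - 11)*(-58/45) = 180*(-58/45) = -232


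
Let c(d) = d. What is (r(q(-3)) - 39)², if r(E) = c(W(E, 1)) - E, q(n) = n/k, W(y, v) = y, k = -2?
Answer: 1521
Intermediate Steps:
q(n) = -n/2 (q(n) = n/(-2) = n*(-½) = -n/2)
r(E) = 0 (r(E) = E - E = 0)
(r(q(-3)) - 39)² = (0 - 39)² = (-39)² = 1521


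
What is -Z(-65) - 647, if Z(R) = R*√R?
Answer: -647 + 65*I*√65 ≈ -647.0 + 524.05*I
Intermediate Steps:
Z(R) = R^(3/2)
-Z(-65) - 647 = -(-65)^(3/2) - 647 = -(-65)*I*√65 - 647 = 65*I*√65 - 647 = -647 + 65*I*√65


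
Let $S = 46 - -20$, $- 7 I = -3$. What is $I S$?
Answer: $\frac{198}{7} \approx 28.286$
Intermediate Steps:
$I = \frac{3}{7}$ ($I = \left(- \frac{1}{7}\right) \left(-3\right) = \frac{3}{7} \approx 0.42857$)
$S = 66$ ($S = 46 + 20 = 66$)
$I S = \frac{3}{7} \cdot 66 = \frac{198}{7}$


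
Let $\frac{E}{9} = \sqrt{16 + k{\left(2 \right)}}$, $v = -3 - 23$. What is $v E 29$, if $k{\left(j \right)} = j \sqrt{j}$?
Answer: $- 6786 \sqrt{16 + 2 \sqrt{2}} \approx -29446.0$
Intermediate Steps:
$v = -26$ ($v = -3 - 23 = -26$)
$k{\left(j \right)} = j^{\frac{3}{2}}$
$E = 9 \sqrt{16 + 2 \sqrt{2}}$ ($E = 9 \sqrt{16 + 2^{\frac{3}{2}}} = 9 \sqrt{16 + 2 \sqrt{2}} \approx 39.053$)
$v E 29 = - 26 \cdot 9 \sqrt{16 + 2 \sqrt{2}} \cdot 29 = - 234 \sqrt{16 + 2 \sqrt{2}} \cdot 29 = - 6786 \sqrt{16 + 2 \sqrt{2}}$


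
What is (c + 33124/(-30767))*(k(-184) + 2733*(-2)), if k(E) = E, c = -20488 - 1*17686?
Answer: 6636109088300/30767 ≈ 2.1569e+8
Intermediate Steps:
c = -38174 (c = -20488 - 17686 = -38174)
(c + 33124/(-30767))*(k(-184) + 2733*(-2)) = (-38174 + 33124/(-30767))*(-184 + 2733*(-2)) = (-38174 + 33124*(-1/30767))*(-184 - 5466) = (-38174 - 33124/30767)*(-5650) = -1174532582/30767*(-5650) = 6636109088300/30767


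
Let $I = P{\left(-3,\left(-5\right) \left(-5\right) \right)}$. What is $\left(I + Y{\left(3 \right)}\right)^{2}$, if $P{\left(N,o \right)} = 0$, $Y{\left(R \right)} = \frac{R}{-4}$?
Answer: $\frac{9}{16} \approx 0.5625$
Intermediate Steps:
$Y{\left(R \right)} = - \frac{R}{4}$ ($Y{\left(R \right)} = R \left(- \frac{1}{4}\right) = - \frac{R}{4}$)
$I = 0$
$\left(I + Y{\left(3 \right)}\right)^{2} = \left(0 - \frac{3}{4}\right)^{2} = \left(- \frac{3}{4}\right)^{2} = \frac{9}{16}$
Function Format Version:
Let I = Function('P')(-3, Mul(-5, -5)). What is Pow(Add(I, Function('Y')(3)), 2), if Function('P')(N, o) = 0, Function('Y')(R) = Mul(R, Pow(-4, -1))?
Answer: Rational(9, 16) ≈ 0.56250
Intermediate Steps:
Function('Y')(R) = Mul(Rational(-1, 4), R) (Function('Y')(R) = Mul(R, Rational(-1, 4)) = Mul(Rational(-1, 4), R))
I = 0
Pow(Add(I, Function('Y')(3)), 2) = Pow(Add(0, Mul(Rational(-1, 4), 3)), 2) = Pow(Add(0, Rational(-3, 4)), 2) = Pow(Rational(-3, 4), 2) = Rational(9, 16)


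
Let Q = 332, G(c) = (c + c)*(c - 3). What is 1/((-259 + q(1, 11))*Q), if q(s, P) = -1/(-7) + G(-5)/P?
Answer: -77/6431504 ≈ -1.1972e-5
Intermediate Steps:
G(c) = 2*c*(-3 + c) (G(c) = (2*c)*(-3 + c) = 2*c*(-3 + c))
q(s, P) = ⅐ + 80/P (q(s, P) = -1/(-7) + (2*(-5)*(-3 - 5))/P = -1*(-⅐) + (2*(-5)*(-8))/P = ⅐ + 80/P)
1/((-259 + q(1, 11))*Q) = 1/((-259 + (⅐)*(560 + 11)/11)*332) = 1/((-259 + (⅐)*(1/11)*571)*332) = 1/((-259 + 571/77)*332) = 1/(-19372/77*332) = 1/(-6431504/77) = -77/6431504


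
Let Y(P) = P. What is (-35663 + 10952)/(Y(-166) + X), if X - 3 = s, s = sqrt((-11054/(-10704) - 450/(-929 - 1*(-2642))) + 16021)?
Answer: 12309208784856/32232250499 + 49422*sqrt(37407176400234102)/32232250499 ≈ 678.45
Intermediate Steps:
s = sqrt(37407176400234102)/1527996 (s = sqrt((-11054*(-1/10704) - 450/(-929 + 2642)) + 16021) = sqrt((5527/5352 - 450/1713) + 16021) = sqrt((5527/5352 - 450*1/1713) + 16021) = sqrt((5527/5352 - 150/571) + 16021) = sqrt(2353117/3055992 + 16021) = sqrt(48962400949/3055992) = sqrt(37407176400234102)/1527996 ≈ 126.58)
X = 3 + sqrt(37407176400234102)/1527996 ≈ 129.58
(-35663 + 10952)/(Y(-166) + X) = (-35663 + 10952)/(-166 + (3 + sqrt(37407176400234102)/1527996)) = -24711/(-163 + sqrt(37407176400234102)/1527996)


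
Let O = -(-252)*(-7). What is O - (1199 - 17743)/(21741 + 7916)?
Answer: -1112732/631 ≈ -1763.4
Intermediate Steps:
O = -1764 (O = -7*252 = -1764)
O - (1199 - 17743)/(21741 + 7916) = -1764 - (1199 - 17743)/(21741 + 7916) = -1764 - (-16544)/29657 = -1764 - 1*(-352/631) = -1764 + 352/631 = -1112732/631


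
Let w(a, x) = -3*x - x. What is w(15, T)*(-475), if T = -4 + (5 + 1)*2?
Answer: 15200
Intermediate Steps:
T = 8 (T = -4 + 6*2 = -4 + 12 = 8)
w(a, x) = -4*x
w(15, T)*(-475) = -4*8*(-475) = -32*(-475) = 15200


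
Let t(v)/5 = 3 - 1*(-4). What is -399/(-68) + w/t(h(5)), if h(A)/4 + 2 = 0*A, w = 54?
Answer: 17637/2380 ≈ 7.4105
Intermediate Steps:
h(A) = -8 (h(A) = -8 + 4*(0*A) = -8 + 4*0 = -8 + 0 = -8)
t(v) = 35 (t(v) = 5*(3 - 1*(-4)) = 5*(3 + 4) = 5*7 = 35)
-399/(-68) + w/t(h(5)) = -399/(-68) + 54/35 = -399*(-1/68) + 54*(1/35) = 399/68 + 54/35 = 17637/2380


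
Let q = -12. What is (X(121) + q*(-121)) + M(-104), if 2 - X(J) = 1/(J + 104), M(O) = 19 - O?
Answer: 354824/225 ≈ 1577.0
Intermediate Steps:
X(J) = 2 - 1/(104 + J) (X(J) = 2 - 1/(J + 104) = 2 - 1/(104 + J))
(X(121) + q*(-121)) + M(-104) = ((207 + 2*121)/(104 + 121) - 12*(-121)) + (19 - 1*(-104)) = ((207 + 242)/225 + 1452) + (19 + 104) = ((1/225)*449 + 1452) + 123 = (449/225 + 1452) + 123 = 327149/225 + 123 = 354824/225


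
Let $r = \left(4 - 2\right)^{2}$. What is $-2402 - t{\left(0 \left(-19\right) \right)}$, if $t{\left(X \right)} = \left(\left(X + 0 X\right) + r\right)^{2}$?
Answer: $-2418$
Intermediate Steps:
$r = 4$ ($r = 2^{2} = 4$)
$t{\left(X \right)} = \left(4 + X\right)^{2}$ ($t{\left(X \right)} = \left(\left(X + 0 X\right) + 4\right)^{2} = \left(\left(X + 0\right) + 4\right)^{2} = \left(X + 4\right)^{2} = \left(4 + X\right)^{2}$)
$-2402 - t{\left(0 \left(-19\right) \right)} = -2402 - \left(4 + 0 \left(-19\right)\right)^{2} = -2402 - \left(4 + 0\right)^{2} = -2402 - 4^{2} = -2402 - 16 = -2418$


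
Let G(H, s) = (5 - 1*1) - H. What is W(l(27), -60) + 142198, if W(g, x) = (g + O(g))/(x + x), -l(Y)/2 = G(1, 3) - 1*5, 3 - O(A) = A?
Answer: 5687919/40 ≈ 1.4220e+5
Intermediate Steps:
G(H, s) = 4 - H (G(H, s) = (5 - 1) - H = 4 - H)
O(A) = 3 - A
l(Y) = 4 (l(Y) = -2*((4 - 1*1) - 1*5) = -2*((4 - 1) - 5) = -2*(3 - 5) = -2*(-2) = 4)
W(g, x) = 3/(2*x) (W(g, x) = (g + (3 - g))/(x + x) = 3/((2*x)) = 3*(1/(2*x)) = 3/(2*x))
W(l(27), -60) + 142198 = (3/2)/(-60) + 142198 = (3/2)*(-1/60) + 142198 = -1/40 + 142198 = 5687919/40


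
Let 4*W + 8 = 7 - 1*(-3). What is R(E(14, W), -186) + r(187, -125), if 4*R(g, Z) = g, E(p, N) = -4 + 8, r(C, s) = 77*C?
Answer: 14400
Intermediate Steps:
W = 1/2 (W = -2 + (7 - 1*(-3))/4 = -2 + (7 + 3)/4 = -2 + (1/4)*10 = -2 + 5/2 = 1/2 ≈ 0.50000)
E(p, N) = 4
R(g, Z) = g/4
R(E(14, W), -186) + r(187, -125) = (1/4)*4 + 77*187 = 1 + 14399 = 14400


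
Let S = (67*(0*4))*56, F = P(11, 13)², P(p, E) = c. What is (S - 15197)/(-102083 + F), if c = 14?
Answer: 15197/101887 ≈ 0.14916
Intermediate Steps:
P(p, E) = 14
F = 196 (F = 14² = 196)
S = 0 (S = (67*0)*56 = 0*56 = 0)
(S - 15197)/(-102083 + F) = (0 - 15197)/(-102083 + 196) = -15197/(-101887) = -15197*(-1/101887) = 15197/101887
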